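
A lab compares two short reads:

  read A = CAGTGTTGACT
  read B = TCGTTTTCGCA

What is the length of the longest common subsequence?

7

Pick C at read A[1]=read B[2]; then G at read A[3]=read B[3]; then T at read A[4]=read B[5]; then T at read A[6]=read B[6]; then T at read A[7]=read B[7]; then G at read A[8]=read B[9]; then A at read A[9]=read B[11]; all 7 bases appear in both, in order. dp[11][11] = 7 confirms this is the maximum.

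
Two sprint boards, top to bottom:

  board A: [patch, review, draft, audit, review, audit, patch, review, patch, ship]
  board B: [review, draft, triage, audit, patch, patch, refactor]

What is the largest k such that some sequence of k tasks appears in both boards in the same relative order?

5

One common subsequence of length 5: review [2,1], draft [3,2], audit [6,4], patch [7,5], patch [9,6]. dp[10][7] = 5 confirms this is the maximum.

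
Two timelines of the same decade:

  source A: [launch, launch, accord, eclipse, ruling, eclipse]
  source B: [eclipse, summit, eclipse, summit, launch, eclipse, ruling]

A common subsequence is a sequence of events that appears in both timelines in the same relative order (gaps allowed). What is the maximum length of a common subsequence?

3

One common subsequence of length 3: launch (source A #2, source B #5), then eclipse (source A #4, source B #6), then ruling (source A #5, source B #7), and the DP table's final entry dp[6][7] is also 3, so no common subsequence is longer.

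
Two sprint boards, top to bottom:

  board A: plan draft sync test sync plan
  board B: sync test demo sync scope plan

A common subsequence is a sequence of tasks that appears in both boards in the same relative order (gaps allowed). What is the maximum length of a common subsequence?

4

Pick sync [3,1] → test [4,2] → sync [5,4] → plan [6,6]; all 4 tasks appear in both, in order, and the DP table's final entry dp[6][6] is also 4, so no common subsequence is longer.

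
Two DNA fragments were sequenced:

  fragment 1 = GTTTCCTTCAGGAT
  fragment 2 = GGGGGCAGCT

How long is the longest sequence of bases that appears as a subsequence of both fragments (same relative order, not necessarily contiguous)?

Match G at fragment 1[1]=fragment 2[5], C at fragment 1[9]=fragment 2[6], A at fragment 1[10]=fragment 2[7], G at fragment 1[11]=fragment 2[8], T at fragment 1[14]=fragment 2[10] — 5 bases in the same relative order in both, and the DP table's final entry dp[14][10] is also 5, so no common subsequence is longer.

5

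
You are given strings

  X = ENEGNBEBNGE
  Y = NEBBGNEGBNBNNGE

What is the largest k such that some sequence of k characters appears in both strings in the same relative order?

9

Taking E at X[1]=Y[2] → N at X[2]=Y[6] → E at X[3]=Y[7] → G at X[4]=Y[8] → N at X[5]=Y[10] → B at X[6]=Y[11] → N at X[9]=Y[13] → G at X[10]=Y[14] → E at X[11]=Y[15] gives a common subsequence of length 9, and the DP table's final entry dp[11][15] is also 9, so no common subsequence is longer.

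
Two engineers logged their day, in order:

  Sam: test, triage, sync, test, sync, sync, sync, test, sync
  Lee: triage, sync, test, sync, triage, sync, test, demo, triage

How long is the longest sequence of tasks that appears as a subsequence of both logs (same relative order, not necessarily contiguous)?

One common subsequence of length 6: triage [2,1], sync [3,2], test [4,3], sync [5,4], sync [7,6], test [8,7]. dp[9][9] = 6 confirms this is the maximum.

6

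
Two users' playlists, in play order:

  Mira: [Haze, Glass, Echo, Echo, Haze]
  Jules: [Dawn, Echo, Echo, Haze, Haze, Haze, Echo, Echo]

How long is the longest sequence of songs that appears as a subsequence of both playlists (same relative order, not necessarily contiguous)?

Match Haze at Mira[1]=Jules[6], Echo at Mira[3]=Jules[7], Echo at Mira[4]=Jules[8] — 3 songs in the same relative order in both. Since dp[5][8] = 3, nothing longer is possible.

3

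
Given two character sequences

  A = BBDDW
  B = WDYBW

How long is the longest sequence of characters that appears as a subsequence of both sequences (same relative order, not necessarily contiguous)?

2

Pick B at A[2]=B[4], then W at A[5]=B[5]; all 2 characters appear in both, in order. Since dp[5][5] = 2, nothing longer is possible.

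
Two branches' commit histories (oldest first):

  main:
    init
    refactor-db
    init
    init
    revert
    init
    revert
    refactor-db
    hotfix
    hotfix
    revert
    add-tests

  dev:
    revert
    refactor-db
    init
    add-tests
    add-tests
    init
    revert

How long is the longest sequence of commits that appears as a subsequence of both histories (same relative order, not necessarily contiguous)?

4

Taking refactor-db [2,2], init [3,3], init [6,6], revert [11,7] gives a common subsequence of length 4, and the DP table's final entry dp[12][7] is also 4, so no common subsequence is longer.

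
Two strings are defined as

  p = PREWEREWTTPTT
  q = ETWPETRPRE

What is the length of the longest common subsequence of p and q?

5

One common subsequence of length 5: E at p[3]=q[1] → W at p[4]=q[3] → E at p[5]=q[5] → R at p[6]=q[9] → E at p[7]=q[10], and the DP table's final entry dp[13][10] is also 5, so no common subsequence is longer.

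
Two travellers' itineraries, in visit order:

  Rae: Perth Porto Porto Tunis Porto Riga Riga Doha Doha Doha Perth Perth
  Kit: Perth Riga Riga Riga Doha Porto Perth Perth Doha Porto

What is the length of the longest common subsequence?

Pick Perth at Rae[1]=Kit[1] → Riga at Rae[6]=Kit[3] → Riga at Rae[7]=Kit[4] → Doha at Rae[8]=Kit[5] → Perth at Rae[11]=Kit[7] → Perth at Rae[12]=Kit[8]; all 6 stops appear in both, in order. dp[12][10] = 6 confirms this is the maximum.

6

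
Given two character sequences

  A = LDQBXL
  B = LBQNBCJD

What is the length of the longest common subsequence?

3

Let dp[i][j] be the LCS length of the first i characters of A and the first j characters of B. dp[i][j] = dp[i-1][j-1]+1 when the i-th and j-th characters match, else max(dp[i-1][j], dp[i][j-1]).
    ·  L  B  Q  N  B  C  J  D
 ·  0  0  0  0  0  0  0  0  0
 L  0  1  1  1  1  1  1  1  1
 D  0  1  1  1  1  1  1  1  2
 Q  0  1  1  2  2  2  2  2  2
 B  0  1  2  2  2  3  3  3  3
 X  0  1  2  2  2  3  3  3  3
 L  0  1  2  2  2  3  3  3  3
dp[6][8] = 3. One LCS (by backtracking along matches): LQB.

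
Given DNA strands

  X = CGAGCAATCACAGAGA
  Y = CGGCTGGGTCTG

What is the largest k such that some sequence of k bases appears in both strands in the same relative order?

Pick C at X[1]=Y[1], G at X[2]=Y[2], G at X[4]=Y[3], C at X[5]=Y[4], T at X[8]=Y[9], C at X[9]=Y[10], G at X[15]=Y[12]; all 7 bases appear in both, in order. Since dp[16][12] = 7, nothing longer is possible.

7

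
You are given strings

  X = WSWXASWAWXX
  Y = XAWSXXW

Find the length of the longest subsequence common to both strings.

Pick X (X #4, Y #1), A (X #5, Y #2), S (X #6, Y #4), X (X #10, Y #5), X (X #11, Y #6); all 5 characters appear in both, in order, and the DP table's final entry dp[11][7] is also 5, so no common subsequence is longer.

5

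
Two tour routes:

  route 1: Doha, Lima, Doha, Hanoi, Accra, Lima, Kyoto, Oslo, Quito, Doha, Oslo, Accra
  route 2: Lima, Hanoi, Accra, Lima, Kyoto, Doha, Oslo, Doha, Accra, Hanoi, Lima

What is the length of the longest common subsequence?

One common subsequence of length 8: Lima [2,1]; then Hanoi [4,2]; then Accra [5,3]; then Lima [6,4]; then Kyoto [7,5]; then Oslo [8,7]; then Doha [10,8]; then Accra [12,9]. dp[12][11] = 8 confirms this is the maximum.

8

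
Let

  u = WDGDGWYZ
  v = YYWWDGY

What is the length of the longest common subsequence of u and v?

4

Let dp[i][j] be the LCS length of the first i characters of u and the first j characters of v. dp[i][j] = dp[i-1][j-1]+1 when the i-th and j-th characters match, else max(dp[i-1][j], dp[i][j-1]).
    ·  Y  Y  W  W  D  G  Y
 ·  0  0  0  0  0  0  0  0
 W  0  0  0  1  1  1  1  1
 D  0  0  0  1  1  2  2  2
 G  0  0  0  1  1  2  3  3
 D  0  0  0  1  1  2  3  3
 G  0  0  0  1  1  2  3  3
 W  0  0  0  1  2  2  3  3
 Y  0  1  1  1  2  2  3  4
 Z  0  1  1  1  2  2  3  4
dp[8][7] = 4. One LCS (by backtracking along matches): WDGY.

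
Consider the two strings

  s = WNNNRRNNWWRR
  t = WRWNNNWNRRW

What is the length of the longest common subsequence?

One common subsequence of length 7: W [1,3]; then N [2,5]; then N [3,6]; then N [4,8]; then R [5,9]; then R [6,10]; then W [10,11]. The LCS DP gives dp[12][11] = 7, so this is optimal.

7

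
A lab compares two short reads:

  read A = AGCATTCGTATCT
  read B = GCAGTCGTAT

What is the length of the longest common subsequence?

9

Match G [2,1], C [3,2], A [4,3], T [6,5], C [7,6], G [8,7], T [9,8], A [10,9], T [13,10] — 9 bases in the same relative order in both. The LCS DP gives dp[13][10] = 9, so this is optimal.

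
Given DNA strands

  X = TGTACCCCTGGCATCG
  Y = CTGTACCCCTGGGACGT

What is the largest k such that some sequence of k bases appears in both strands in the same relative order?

One common subsequence of length 14: T at X[1]=Y[2], G at X[2]=Y[3], T at X[3]=Y[4], A at X[4]=Y[5], C at X[5]=Y[6], C at X[6]=Y[7], C at X[7]=Y[8], C at X[8]=Y[9], T at X[9]=Y[10], G at X[10]=Y[12], G at X[11]=Y[13], A at X[13]=Y[14], C at X[15]=Y[15], G at X[16]=Y[16]. Since dp[16][17] = 14, nothing longer is possible.

14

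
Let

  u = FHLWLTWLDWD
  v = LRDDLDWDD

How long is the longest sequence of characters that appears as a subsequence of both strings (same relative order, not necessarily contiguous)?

5

One common subsequence of length 5: L at u[3]=v[1], then L at u[5]=v[5], then W at u[7]=v[7], then D at u[9]=v[8], then D at u[11]=v[9], and the DP table's final entry dp[11][9] is also 5, so no common subsequence is longer.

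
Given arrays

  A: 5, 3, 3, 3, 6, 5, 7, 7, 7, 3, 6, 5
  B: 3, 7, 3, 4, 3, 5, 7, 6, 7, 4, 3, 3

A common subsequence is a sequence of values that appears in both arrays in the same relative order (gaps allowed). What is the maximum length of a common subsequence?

Taking 3 (A #2, B #1), then 3 (A #3, B #3), then 3 (A #4, B #5), then 5 (A #6, B #6), then 7 (A #7, B #7), then 7 (A #8, B #9), then 3 (A #10, B #12) gives a common subsequence of length 7. Since dp[12][12] = 7, nothing longer is possible.

7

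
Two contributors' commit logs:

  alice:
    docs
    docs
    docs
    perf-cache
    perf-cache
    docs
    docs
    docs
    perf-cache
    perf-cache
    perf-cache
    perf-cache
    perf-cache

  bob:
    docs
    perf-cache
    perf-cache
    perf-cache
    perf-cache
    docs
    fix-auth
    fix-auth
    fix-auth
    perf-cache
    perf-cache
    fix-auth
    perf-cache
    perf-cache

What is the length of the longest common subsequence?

Taking docs [1,1], then perf-cache [4,4], then perf-cache [5,5], then docs [6,6], then perf-cache [9,10], then perf-cache [10,11], then perf-cache [12,13], then perf-cache [13,14] gives a common subsequence of length 8. The LCS DP gives dp[13][14] = 8, so this is optimal.

8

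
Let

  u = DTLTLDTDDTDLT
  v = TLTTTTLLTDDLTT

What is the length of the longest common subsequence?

Match T at u[2]=v[1], L at u[3]=v[2], T at u[4]=v[6], L at u[5]=v[8], T at u[7]=v[9], D at u[8]=v[10], D at u[9]=v[11], T at u[10]=v[13], T at u[13]=v[14] — 9 characters in the same relative order in both. Since dp[13][14] = 9, nothing longer is possible.

9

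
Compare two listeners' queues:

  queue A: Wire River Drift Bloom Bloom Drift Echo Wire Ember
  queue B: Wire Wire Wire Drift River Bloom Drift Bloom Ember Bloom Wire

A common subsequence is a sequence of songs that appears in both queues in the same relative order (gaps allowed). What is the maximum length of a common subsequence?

6

Pick Wire (queue A #1, queue B #3), then River (queue A #2, queue B #5), then Drift (queue A #3, queue B #7), then Bloom (queue A #4, queue B #8), then Bloom (queue A #5, queue B #10), then Wire (queue A #8, queue B #11); all 6 songs appear in both, in order, and the DP table's final entry dp[9][11] is also 6, so no common subsequence is longer.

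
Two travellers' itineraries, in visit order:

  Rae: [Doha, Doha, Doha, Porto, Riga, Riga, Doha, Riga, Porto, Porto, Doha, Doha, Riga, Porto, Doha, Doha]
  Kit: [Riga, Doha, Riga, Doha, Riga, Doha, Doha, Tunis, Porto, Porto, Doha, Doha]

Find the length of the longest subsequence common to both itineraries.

Match Doha (Rae #3, Kit #2), Riga (Rae #6, Kit #3), Doha (Rae #7, Kit #4), Riga (Rae #8, Kit #5), Doha (Rae #11, Kit #6), Doha (Rae #12, Kit #7), Porto (Rae #14, Kit #10), Doha (Rae #15, Kit #11), Doha (Rae #16, Kit #12) — 9 stops in the same relative order in both, and the DP table's final entry dp[16][12] is also 9, so no common subsequence is longer.

9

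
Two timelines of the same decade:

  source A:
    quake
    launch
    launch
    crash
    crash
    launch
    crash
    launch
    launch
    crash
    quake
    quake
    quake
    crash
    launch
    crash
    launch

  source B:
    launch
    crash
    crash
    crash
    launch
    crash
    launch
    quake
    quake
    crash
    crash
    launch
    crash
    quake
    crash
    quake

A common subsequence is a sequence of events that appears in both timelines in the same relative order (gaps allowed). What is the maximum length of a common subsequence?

Match launch [2,1]; then crash [4,3]; then crash [5,4]; then launch [6,5]; then crash [7,6]; then launch [9,7]; then quake [11,8]; then quake [12,9]; then crash [14,11]; then launch [15,12]; then crash [16,15] — 11 events in the same relative order in both. The LCS DP gives dp[17][16] = 11, so this is optimal.

11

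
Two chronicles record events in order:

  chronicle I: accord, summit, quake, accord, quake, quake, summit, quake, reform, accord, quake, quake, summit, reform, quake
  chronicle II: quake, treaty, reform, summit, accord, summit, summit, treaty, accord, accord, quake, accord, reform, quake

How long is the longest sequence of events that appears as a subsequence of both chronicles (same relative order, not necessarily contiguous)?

7

Match accord (chronicle I #1, chronicle II #5), summit (chronicle I #2, chronicle II #7), accord (chronicle I #4, chronicle II #10), quake (chronicle I #8, chronicle II #11), accord (chronicle I #10, chronicle II #12), reform (chronicle I #14, chronicle II #13), quake (chronicle I #15, chronicle II #14) — 7 events in the same relative order in both. dp[15][14] = 7 confirms this is the maximum.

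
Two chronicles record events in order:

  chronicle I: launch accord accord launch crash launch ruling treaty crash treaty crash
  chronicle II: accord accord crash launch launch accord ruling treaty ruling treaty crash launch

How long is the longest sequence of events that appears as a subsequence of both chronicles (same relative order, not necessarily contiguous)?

8

Match accord at chronicle I[2]=chronicle II[1]; then accord at chronicle I[3]=chronicle II[2]; then launch at chronicle I[4]=chronicle II[4]; then launch at chronicle I[6]=chronicle II[5]; then ruling at chronicle I[7]=chronicle II[7]; then treaty at chronicle I[8]=chronicle II[8]; then treaty at chronicle I[10]=chronicle II[10]; then crash at chronicle I[11]=chronicle II[11] — 8 events in the same relative order in both, and the DP table's final entry dp[11][12] is also 8, so no common subsequence is longer.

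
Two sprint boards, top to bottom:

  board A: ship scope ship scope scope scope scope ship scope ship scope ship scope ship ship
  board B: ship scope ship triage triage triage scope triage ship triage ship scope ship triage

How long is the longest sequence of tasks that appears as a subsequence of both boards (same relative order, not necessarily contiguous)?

8

Match ship [1,1]; then scope [2,2]; then ship [3,3]; then scope [4,7]; then ship [8,9]; then ship [10,11]; then scope [11,12]; then ship [12,13] — 8 tasks in the same relative order in both. Since dp[15][14] = 8, nothing longer is possible.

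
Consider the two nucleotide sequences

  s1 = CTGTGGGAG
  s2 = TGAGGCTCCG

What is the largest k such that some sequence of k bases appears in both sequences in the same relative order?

5

Match T at s1[2]=s2[1]; then G at s1[3]=s2[2]; then G at s1[5]=s2[4]; then G at s1[6]=s2[5]; then G at s1[9]=s2[10] — 5 bases in the same relative order in both. dp[9][10] = 5 confirms this is the maximum.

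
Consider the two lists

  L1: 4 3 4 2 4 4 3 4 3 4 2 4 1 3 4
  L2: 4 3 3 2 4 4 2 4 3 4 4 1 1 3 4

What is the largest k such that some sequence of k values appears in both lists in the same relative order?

12

Taking 4 (L1 #1, L2 #1), then 3 (L1 #2, L2 #3), then 2 (L1 #4, L2 #4), then 4 (L1 #5, L2 #5), then 4 (L1 #6, L2 #6), then 4 (L1 #8, L2 #8), then 3 (L1 #9, L2 #9), then 4 (L1 #10, L2 #10), then 4 (L1 #12, L2 #11), then 1 (L1 #13, L2 #13), then 3 (L1 #14, L2 #14), then 4 (L1 #15, L2 #15) gives a common subsequence of length 12. Since dp[15][15] = 12, nothing longer is possible.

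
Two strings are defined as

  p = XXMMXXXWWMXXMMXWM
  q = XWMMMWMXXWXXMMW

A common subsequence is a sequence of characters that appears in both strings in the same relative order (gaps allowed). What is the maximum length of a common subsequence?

11

Match X (p #1, q #1); then M (p #3, q #5); then M (p #4, q #7); then X (p #6, q #8); then X (p #7, q #9); then W (p #9, q #10); then X (p #11, q #11); then X (p #12, q #12); then M (p #13, q #13); then M (p #14, q #14); then W (p #16, q #15) — 11 characters in the same relative order in both. Since dp[17][15] = 11, nothing longer is possible.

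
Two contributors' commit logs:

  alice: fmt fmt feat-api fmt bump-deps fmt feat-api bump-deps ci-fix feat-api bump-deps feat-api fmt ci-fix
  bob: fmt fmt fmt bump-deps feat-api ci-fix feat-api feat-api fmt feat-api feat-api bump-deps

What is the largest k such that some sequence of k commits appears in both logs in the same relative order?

Taking fmt (alice #1, bob #1); then fmt (alice #2, bob #2); then fmt (alice #4, bob #3); then bump-deps (alice #5, bob #4); then feat-api (alice #7, bob #5); then ci-fix (alice #9, bob #6); then feat-api (alice #10, bob #7); then feat-api (alice #12, bob #8); then fmt (alice #13, bob #9) gives a common subsequence of length 9. Since dp[14][12] = 9, nothing longer is possible.

9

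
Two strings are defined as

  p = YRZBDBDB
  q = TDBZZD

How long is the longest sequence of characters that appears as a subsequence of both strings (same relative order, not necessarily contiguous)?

3

Taking D (p #5, q #2), B (p #6, q #3), D (p #7, q #6) gives a common subsequence of length 3, and the DP table's final entry dp[8][6] is also 3, so no common subsequence is longer.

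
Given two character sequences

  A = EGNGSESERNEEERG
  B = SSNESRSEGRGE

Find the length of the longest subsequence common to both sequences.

7

Pick N at A[3]=B[3] → E at A[6]=B[4] → S at A[7]=B[5] → R at A[9]=B[6] → E at A[11]=B[8] → R at A[14]=B[10] → G at A[15]=B[11]; all 7 characters appear in both, in order. The LCS DP gives dp[15][12] = 7, so this is optimal.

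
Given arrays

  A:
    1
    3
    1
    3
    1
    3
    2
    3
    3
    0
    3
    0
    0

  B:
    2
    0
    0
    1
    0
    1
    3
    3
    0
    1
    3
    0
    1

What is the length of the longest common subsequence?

Taking 1 (A #1, B #4); then 1 (A #5, B #6); then 3 (A #8, B #7); then 3 (A #9, B #8); then 0 (A #10, B #9); then 3 (A #11, B #11); then 0 (A #12, B #12) gives a common subsequence of length 7. Since dp[13][13] = 7, nothing longer is possible.

7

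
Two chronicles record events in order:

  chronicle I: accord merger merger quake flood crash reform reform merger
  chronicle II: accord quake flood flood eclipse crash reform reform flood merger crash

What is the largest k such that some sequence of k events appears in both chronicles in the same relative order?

One common subsequence of length 7: accord at chronicle I[1]=chronicle II[1] → quake at chronicle I[4]=chronicle II[2] → flood at chronicle I[5]=chronicle II[4] → crash at chronicle I[6]=chronicle II[6] → reform at chronicle I[7]=chronicle II[7] → reform at chronicle I[8]=chronicle II[8] → merger at chronicle I[9]=chronicle II[10]. Since dp[9][11] = 7, nothing longer is possible.

7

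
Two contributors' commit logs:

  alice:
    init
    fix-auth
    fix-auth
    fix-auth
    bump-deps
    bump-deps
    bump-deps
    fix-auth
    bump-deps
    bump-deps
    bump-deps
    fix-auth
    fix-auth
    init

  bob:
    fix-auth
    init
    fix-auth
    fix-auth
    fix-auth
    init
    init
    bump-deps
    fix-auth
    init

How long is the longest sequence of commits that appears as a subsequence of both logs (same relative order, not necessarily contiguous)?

7

Pick init at alice[1]=bob[2] → fix-auth at alice[2]=bob[3] → fix-auth at alice[3]=bob[4] → fix-auth at alice[4]=bob[5] → bump-deps at alice[11]=bob[8] → fix-auth at alice[13]=bob[9] → init at alice[14]=bob[10]; all 7 commits appear in both, in order. The LCS DP gives dp[14][10] = 7, so this is optimal.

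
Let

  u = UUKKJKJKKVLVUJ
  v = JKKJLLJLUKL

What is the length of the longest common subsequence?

6

One common subsequence of length 6: K at u[3]=v[2], K at u[4]=v[3], J at u[5]=v[4], J at u[7]=v[7], K at u[9]=v[10], L at u[11]=v[11]. Since dp[14][11] = 6, nothing longer is possible.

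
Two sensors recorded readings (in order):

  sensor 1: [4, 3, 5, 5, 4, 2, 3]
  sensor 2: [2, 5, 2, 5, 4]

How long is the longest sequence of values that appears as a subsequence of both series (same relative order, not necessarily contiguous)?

Let dp[i][j] be the LCS length of the first i values of sensor 1 and the first j values of sensor 2. dp[i][j] = dp[i-1][j-1]+1 when the i-th and j-th values match, else max(dp[i-1][j], dp[i][j-1]).
    ·  2  5  2  5  4
 ·  0  0  0  0  0  0
 4  0  0  0  0  0  1
 3  0  0  0  0  0  1
 5  0  0  1  1  1  1
 5  0  0  1  1  2  2
 4  0  0  1  1  2  3
 2  0  1  1  2  2  3
 3  0  1  1  2  2  3
dp[7][5] = 3. One LCS (by backtracking along matches): 5, 5, 4.

3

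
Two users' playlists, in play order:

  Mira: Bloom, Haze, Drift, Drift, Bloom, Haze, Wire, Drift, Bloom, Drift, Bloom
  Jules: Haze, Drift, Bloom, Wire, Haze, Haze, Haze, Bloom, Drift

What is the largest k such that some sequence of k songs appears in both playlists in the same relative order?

6

Pick Haze (Mira #2, Jules #1), Drift (Mira #4, Jules #2), Bloom (Mira #5, Jules #3), Haze (Mira #6, Jules #7), Bloom (Mira #9, Jules #8), Drift (Mira #10, Jules #9); all 6 songs appear in both, in order. dp[11][9] = 6 confirms this is the maximum.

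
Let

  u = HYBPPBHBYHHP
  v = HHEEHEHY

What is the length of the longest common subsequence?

4

Match H at u[1]=v[1]; then H at u[7]=v[2]; then H at u[10]=v[5]; then H at u[11]=v[7] — 4 characters in the same relative order in both, and the DP table's final entry dp[12][8] is also 4, so no common subsequence is longer.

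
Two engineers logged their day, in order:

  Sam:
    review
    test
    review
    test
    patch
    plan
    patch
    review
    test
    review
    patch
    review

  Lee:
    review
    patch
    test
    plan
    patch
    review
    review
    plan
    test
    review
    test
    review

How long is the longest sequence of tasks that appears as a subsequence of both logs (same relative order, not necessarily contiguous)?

8

Taking review [1,1], test [4,3], plan [6,4], patch [7,5], review [8,7], test [9,9], review [10,10], review [12,12] gives a common subsequence of length 8, and the DP table's final entry dp[12][12] is also 8, so no common subsequence is longer.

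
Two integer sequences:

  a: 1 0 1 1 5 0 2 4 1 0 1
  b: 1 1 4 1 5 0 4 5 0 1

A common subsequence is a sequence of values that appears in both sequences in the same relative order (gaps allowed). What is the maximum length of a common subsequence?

8

Let dp[i][j] be the LCS length of the first i values of a and the first j values of b. dp[i][j] = dp[i-1][j-1]+1 when the i-th and j-th values match, else max(dp[i-1][j], dp[i][j-1]).
    ·  1  1  4  1  5  0  4  5  0  1
 ·  0  0  0  0  0  0  0  0  0  0  0
 1  0  1  1  1  1  1  1  1  1  1  1
 0  0  1  1  1  1  1  2  2  2  2  2
 1  0  1  2  2  2  2  2  2  2  2  3
 1  0  1  2  2  3  3  3  3  3  3  3
 5  0  1  2  2  3  4  4  4  4  4  4
 0  0  1  2  2  3  4  5  5  5  5  5
 2  0  1  2  2  3  4  5  5  5  5  5
 4  0  1  2  3  3  4  5  6  6  6  6
 1  0  1  2  3  4  4  5  6  6  6  7
 0  0  1  2  3  4  4  5  6  6  7  7
 1  0  1  2  3  4  4  5  6  6  7  8
dp[11][10] = 8. One LCS (by backtracking along matches): 1, 1, 1, 5, 0, 4, 0, 1.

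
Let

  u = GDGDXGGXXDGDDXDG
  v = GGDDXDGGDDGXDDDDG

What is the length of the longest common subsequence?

12

One common subsequence of length 12: G (u #1, v #2), D (u #2, v #3), D (u #4, v #4), X (u #5, v #5), G (u #6, v #8), G (u #7, v #11), X (u #9, v #12), D (u #10, v #13), D (u #12, v #14), D (u #13, v #15), D (u #15, v #16), G (u #16, v #17), and the DP table's final entry dp[16][17] is also 12, so no common subsequence is longer.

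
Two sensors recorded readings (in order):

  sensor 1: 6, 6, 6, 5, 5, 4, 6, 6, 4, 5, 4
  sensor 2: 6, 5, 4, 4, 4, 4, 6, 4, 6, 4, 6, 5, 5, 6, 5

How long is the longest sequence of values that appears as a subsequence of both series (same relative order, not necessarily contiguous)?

Taking 6 (sensor 1 #1, sensor 2 #7), 6 (sensor 1 #2, sensor 2 #9), 6 (sensor 1 #3, sensor 2 #11), 5 (sensor 1 #4, sensor 2 #12), 5 (sensor 1 #5, sensor 2 #13), 6 (sensor 1 #8, sensor 2 #14), 5 (sensor 1 #10, sensor 2 #15) gives a common subsequence of length 7. The LCS DP gives dp[11][15] = 7, so this is optimal.

7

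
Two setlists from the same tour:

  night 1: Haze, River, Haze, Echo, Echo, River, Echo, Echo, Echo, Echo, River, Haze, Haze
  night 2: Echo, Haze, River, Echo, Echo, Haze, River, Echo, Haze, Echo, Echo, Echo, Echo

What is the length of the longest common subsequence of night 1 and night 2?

9

One common subsequence of length 9: Haze at night 1[1]=night 2[2] → River at night 1[2]=night 2[3] → Echo at night 1[4]=night 2[4] → Echo at night 1[5]=night 2[5] → River at night 1[6]=night 2[7] → Echo at night 1[7]=night 2[10] → Echo at night 1[8]=night 2[11] → Echo at night 1[9]=night 2[12] → Echo at night 1[10]=night 2[13]. Since dp[13][13] = 9, nothing longer is possible.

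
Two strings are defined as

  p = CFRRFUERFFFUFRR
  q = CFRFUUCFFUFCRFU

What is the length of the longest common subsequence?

Taking C at p[1]=q[1]; then F at p[2]=q[2]; then R at p[4]=q[3]; then F at p[5]=q[4]; then U at p[6]=q[6]; then F at p[10]=q[8]; then F at p[11]=q[9]; then U at p[12]=q[10]; then F at p[13]=q[11]; then R at p[14]=q[13] gives a common subsequence of length 10. The LCS DP gives dp[15][15] = 10, so this is optimal.

10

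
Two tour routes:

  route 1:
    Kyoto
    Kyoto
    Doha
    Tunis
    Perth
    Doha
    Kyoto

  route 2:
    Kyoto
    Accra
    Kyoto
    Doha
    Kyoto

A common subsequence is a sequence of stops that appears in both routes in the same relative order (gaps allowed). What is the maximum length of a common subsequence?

4

One common subsequence of length 4: Kyoto at route 1[1]=route 2[1]; then Kyoto at route 1[2]=route 2[3]; then Doha at route 1[6]=route 2[4]; then Kyoto at route 1[7]=route 2[5]. dp[7][5] = 4 confirms this is the maximum.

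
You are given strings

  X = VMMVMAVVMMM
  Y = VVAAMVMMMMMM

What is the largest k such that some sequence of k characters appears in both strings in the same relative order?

7

Let dp[i][j] be the LCS length of the first i characters of X and the first j characters of Y. dp[i][j] = dp[i-1][j-1]+1 when the i-th and j-th characters match, else max(dp[i-1][j], dp[i][j-1]).
    ·  V  V  A  A  M  V  M  M  M  M  M  M
 ·  0  0  0  0  0  0  0  0  0  0  0  0  0
 V  0  1  1  1  1  1  1  1  1  1  1  1  1
 M  0  1  1  1  1  2  2  2  2  2  2  2  2
 M  0  1  1  1  1  2  2  3  3  3  3  3  3
 V  0  1  2  2  2  2  3  3  3  3  3  3  3
 M  0  1  2  2  2  3  3  4  4  4  4  4  4
 A  0  1  2  3  3  3  3  4  4  4  4  4  4
 V  0  1  2  3  3  3  4  4  4  4  4  4  4
 V  0  1  2  3  3  3  4  4  4  4  4  4  4
 M  0  1  2  3  3  4  4  5  5  5  5  5  5
 M  0  1  2  3  3  4  4  5  6  6  6  6  6
 M  0  1  2  3  3  4  4  5  6  7  7  7  7
dp[11][12] = 7. One LCS (by backtracking along matches): VMMMMMM.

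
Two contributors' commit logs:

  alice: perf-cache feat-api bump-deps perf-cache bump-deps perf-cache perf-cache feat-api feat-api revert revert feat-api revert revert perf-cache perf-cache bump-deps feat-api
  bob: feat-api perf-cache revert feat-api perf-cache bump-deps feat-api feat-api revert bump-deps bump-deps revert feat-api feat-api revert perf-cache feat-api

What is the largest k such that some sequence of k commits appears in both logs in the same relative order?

Taking perf-cache at alice[1]=bob[2], then feat-api at alice[2]=bob[4], then perf-cache at alice[4]=bob[5], then bump-deps at alice[5]=bob[6], then feat-api at alice[8]=bob[7], then feat-api at alice[9]=bob[8], then revert at alice[10]=bob[9], then revert at alice[11]=bob[12], then feat-api at alice[12]=bob[14], then revert at alice[14]=bob[15], then perf-cache at alice[16]=bob[16], then feat-api at alice[18]=bob[17] gives a common subsequence of length 12. dp[18][17] = 12 confirms this is the maximum.

12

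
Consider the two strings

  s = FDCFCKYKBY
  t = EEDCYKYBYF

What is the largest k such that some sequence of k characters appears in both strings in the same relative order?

Let dp[i][j] be the LCS length of the first i characters of s and the first j characters of t. dp[i][j] = dp[i-1][j-1]+1 when the i-th and j-th characters match, else max(dp[i-1][j], dp[i][j-1]).
    ·  E  E  D  C  Y  K  Y  B  Y  F
 ·  0  0  0  0  0  0  0  0  0  0  0
 F  0  0  0  0  0  0  0  0  0  0  1
 D  0  0  0  1  1  1  1  1  1  1  1
 C  0  0  0  1  2  2  2  2  2  2  2
 F  0  0  0  1  2  2  2  2  2  2  3
 C  0  0  0  1  2  2  2  2  2  2  3
 K  0  0  0  1  2  2  3  3  3  3  3
 Y  0  0  0  1  2  3  3  4  4  4  4
 K  0  0  0  1  2  3  4  4  4  4  4
 B  0  0  0  1  2  3  4  4  5  5  5
 Y  0  0  0  1  2  3  4  5  5  6  6
dp[10][10] = 6. One LCS (by backtracking along matches): DCKYBY.

6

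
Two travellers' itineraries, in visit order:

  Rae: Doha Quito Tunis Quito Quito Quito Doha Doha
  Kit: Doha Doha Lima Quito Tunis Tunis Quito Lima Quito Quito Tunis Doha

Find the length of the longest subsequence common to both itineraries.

Taking Doha at Rae[1]=Kit[2], Quito at Rae[2]=Kit[4], Tunis at Rae[3]=Kit[6], Quito at Rae[4]=Kit[7], Quito at Rae[5]=Kit[9], Quito at Rae[6]=Kit[10], Doha at Rae[8]=Kit[12] gives a common subsequence of length 7. The LCS DP gives dp[8][12] = 7, so this is optimal.

7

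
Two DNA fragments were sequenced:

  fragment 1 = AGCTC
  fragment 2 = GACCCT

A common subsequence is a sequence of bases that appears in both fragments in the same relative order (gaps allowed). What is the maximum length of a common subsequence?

3

Taking A (fragment 1 #1, fragment 2 #2), then C (fragment 1 #3, fragment 2 #5), then T (fragment 1 #4, fragment 2 #6) gives a common subsequence of length 3, and the DP table's final entry dp[5][6] is also 3, so no common subsequence is longer.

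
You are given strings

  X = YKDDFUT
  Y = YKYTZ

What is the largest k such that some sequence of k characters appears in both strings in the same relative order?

One common subsequence of length 3: Y [1,1] → K [2,2] → T [7,4]. dp[7][5] = 3 confirms this is the maximum.

3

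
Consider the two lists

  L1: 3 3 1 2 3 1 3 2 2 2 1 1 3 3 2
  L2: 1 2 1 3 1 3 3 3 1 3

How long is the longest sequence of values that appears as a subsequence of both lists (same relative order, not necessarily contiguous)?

7

One common subsequence of length 7: 1 at L1[3]=L2[1] → 2 at L1[4]=L2[2] → 3 at L1[5]=L2[4] → 1 at L1[6]=L2[5] → 3 at L1[7]=L2[8] → 1 at L1[12]=L2[9] → 3 at L1[14]=L2[10]. The LCS DP gives dp[15][10] = 7, so this is optimal.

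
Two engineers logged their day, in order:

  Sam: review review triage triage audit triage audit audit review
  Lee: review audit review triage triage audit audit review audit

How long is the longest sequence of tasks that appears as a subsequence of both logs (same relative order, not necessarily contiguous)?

7

Match review at Sam[1]=Lee[1]; then review at Sam[2]=Lee[3]; then triage at Sam[3]=Lee[4]; then triage at Sam[4]=Lee[5]; then audit at Sam[5]=Lee[6]; then audit at Sam[7]=Lee[7]; then audit at Sam[8]=Lee[9] — 7 tasks in the same relative order in both. Since dp[9][9] = 7, nothing longer is possible.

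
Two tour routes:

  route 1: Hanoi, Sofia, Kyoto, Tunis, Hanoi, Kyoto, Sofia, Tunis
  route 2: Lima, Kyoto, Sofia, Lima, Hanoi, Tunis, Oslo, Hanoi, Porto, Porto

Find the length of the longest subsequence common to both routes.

3

One common subsequence of length 3: Hanoi [1,5] → Tunis [4,6] → Hanoi [5,8]. Since dp[8][10] = 3, nothing longer is possible.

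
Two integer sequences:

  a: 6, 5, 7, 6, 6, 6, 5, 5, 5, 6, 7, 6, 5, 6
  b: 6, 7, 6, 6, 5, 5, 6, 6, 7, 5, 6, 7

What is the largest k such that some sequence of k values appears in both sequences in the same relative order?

10

Taking 6 at a[1]=b[1], then 7 at a[3]=b[2], then 6 at a[5]=b[3], then 6 at a[6]=b[4], then 5 at a[7]=b[5], then 5 at a[8]=b[6], then 6 at a[10]=b[8], then 7 at a[11]=b[9], then 5 at a[13]=b[10], then 6 at a[14]=b[11] gives a common subsequence of length 10. The LCS DP gives dp[14][12] = 10, so this is optimal.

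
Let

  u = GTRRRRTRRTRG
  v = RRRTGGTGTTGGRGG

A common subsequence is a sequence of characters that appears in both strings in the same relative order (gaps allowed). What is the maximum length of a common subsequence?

Pick R (u #3, v #1), then R (u #4, v #2), then R (u #5, v #3), then T (u #7, v #9), then T (u #10, v #10), then R (u #11, v #13), then G (u #12, v #15); all 7 characters appear in both, in order. dp[12][15] = 7 confirms this is the maximum.

7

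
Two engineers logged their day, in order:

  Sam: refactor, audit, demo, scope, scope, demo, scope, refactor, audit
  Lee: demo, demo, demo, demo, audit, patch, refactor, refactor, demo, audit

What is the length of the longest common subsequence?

4

Taking demo [3,3], demo [6,4], refactor [8,8], audit [9,10] gives a common subsequence of length 4, and the DP table's final entry dp[9][10] is also 4, so no common subsequence is longer.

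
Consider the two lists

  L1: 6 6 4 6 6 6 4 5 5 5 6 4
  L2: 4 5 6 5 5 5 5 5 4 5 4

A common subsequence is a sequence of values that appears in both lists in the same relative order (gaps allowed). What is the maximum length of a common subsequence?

Taking 4 (L1 #3, L2 #1); then 6 (L1 #4, L2 #3); then 5 (L1 #8, L2 #7); then 5 (L1 #9, L2 #8); then 5 (L1 #10, L2 #10); then 4 (L1 #12, L2 #11) gives a common subsequence of length 6. The LCS DP gives dp[12][11] = 6, so this is optimal.

6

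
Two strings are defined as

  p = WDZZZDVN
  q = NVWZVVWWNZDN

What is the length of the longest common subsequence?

5

Let dp[i][j] be the LCS length of the first i characters of p and the first j characters of q. dp[i][j] = dp[i-1][j-1]+1 when the i-th and j-th characters match, else max(dp[i-1][j], dp[i][j-1]).
    ·  N  V  W  Z  V  V  W  W  N  Z  D  N
 ·  0  0  0  0  0  0  0  0  0  0  0  0  0
 W  0  0  0  1  1  1  1  1  1  1  1  1  1
 D  0  0  0  1  1  1  1  1  1  1  1  2  2
 Z  0  0  0  1  2  2  2  2  2  2  2  2  2
 Z  0  0  0  1  2  2  2  2  2  2  3  3  3
 Z  0  0  0  1  2  2  2  2  2  2  3  3  3
 D  0  0  0  1  2  2  2  2  2  2  3  4  4
 V  0  0  1  1  2  3  3  3  3  3  3  4  4
 N  0  1  1  1  2  3  3  3  3  4  4  4  5
dp[8][12] = 5. One LCS (by backtracking along matches): WZZDN.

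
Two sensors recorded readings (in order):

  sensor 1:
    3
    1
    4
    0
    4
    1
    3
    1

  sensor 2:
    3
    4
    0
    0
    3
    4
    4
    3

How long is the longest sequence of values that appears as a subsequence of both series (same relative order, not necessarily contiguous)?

5

Let dp[i][j] be the LCS length of the first i values of sensor 1 and the first j values of sensor 2. dp[i][j] = dp[i-1][j-1]+1 when the i-th and j-th values match, else max(dp[i-1][j], dp[i][j-1]).
    ·  3  4  0  0  3  4  4  3
 ·  0  0  0  0  0  0  0  0  0
 3  0  1  1  1  1  1  1  1  1
 1  0  1  1  1  1  1  1  1  1
 4  0  1  2  2  2  2  2  2  2
 0  0  1  2  3  3  3  3  3  3
 4  0  1  2  3  3  3  4  4  4
 1  0  1  2  3  3  3  4  4  4
 3  0  1  2  3  3  4  4  4  5
 1  0  1  2  3  3  4  4  4  5
dp[8][8] = 5. One LCS (by backtracking along matches): 3, 4, 0, 4, 3.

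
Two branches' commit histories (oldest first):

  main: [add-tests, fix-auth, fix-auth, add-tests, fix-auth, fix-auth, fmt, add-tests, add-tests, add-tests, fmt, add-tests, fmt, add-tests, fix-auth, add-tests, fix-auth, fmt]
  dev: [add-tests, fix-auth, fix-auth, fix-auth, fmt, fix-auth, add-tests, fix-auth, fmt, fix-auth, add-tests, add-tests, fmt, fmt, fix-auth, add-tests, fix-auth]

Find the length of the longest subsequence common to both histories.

Taking add-tests (main #1, dev #1); then fix-auth (main #2, dev #4); then fix-auth (main #3, dev #6); then add-tests (main #4, dev #7); then fix-auth (main #5, dev #8); then fix-auth (main #6, dev #10); then add-tests (main #9, dev #11); then add-tests (main #10, dev #12); then fmt (main #11, dev #13); then fmt (main #13, dev #14); then fix-auth (main #15, dev #15); then add-tests (main #16, dev #16); then fix-auth (main #17, dev #17) gives a common subsequence of length 13. Since dp[18][17] = 13, nothing longer is possible.

13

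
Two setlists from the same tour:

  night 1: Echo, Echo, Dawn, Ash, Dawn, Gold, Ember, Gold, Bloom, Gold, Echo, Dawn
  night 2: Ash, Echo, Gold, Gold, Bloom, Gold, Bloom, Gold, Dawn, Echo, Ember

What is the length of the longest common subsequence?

6

One common subsequence of length 6: Echo at night 1[1]=night 2[2], Gold at night 1[6]=night 2[4], Gold at night 1[8]=night 2[6], Bloom at night 1[9]=night 2[7], Gold at night 1[10]=night 2[8], Echo at night 1[11]=night 2[10]. The LCS DP gives dp[12][11] = 6, so this is optimal.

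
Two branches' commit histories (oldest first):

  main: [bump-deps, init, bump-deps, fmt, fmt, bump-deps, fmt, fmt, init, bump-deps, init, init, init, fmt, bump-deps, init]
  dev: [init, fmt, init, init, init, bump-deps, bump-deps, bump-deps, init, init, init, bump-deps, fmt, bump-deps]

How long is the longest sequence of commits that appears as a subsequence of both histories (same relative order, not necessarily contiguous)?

9

Pick init (main #2, dev #5), bump-deps (main #3, dev #6), bump-deps (main #6, dev #7), bump-deps (main #10, dev #8), init (main #11, dev #9), init (main #12, dev #10), init (main #13, dev #11), fmt (main #14, dev #13), bump-deps (main #15, dev #14); all 9 commits appear in both, in order. Since dp[16][14] = 9, nothing longer is possible.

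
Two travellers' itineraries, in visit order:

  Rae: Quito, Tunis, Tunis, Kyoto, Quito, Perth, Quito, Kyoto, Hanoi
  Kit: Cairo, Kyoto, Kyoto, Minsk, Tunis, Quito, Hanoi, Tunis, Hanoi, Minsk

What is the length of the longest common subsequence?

Match Quito (Rae #1, Kit #6), then Tunis (Rae #3, Kit #8), then Hanoi (Rae #9, Kit #9) — 3 stops in the same relative order in both. dp[9][10] = 3 confirms this is the maximum.

3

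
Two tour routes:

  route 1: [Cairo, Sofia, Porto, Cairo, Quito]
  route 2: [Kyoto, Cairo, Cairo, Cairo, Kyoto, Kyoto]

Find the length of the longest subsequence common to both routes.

2

Match Cairo at route 1[1]=route 2[3] → Cairo at route 1[4]=route 2[4] — 2 stops in the same relative order in both. The LCS DP gives dp[5][6] = 2, so this is optimal.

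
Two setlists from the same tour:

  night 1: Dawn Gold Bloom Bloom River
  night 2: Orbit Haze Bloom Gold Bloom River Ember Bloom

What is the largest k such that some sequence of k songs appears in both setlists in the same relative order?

Match Gold [2,4] → Bloom [3,5] → Bloom [4,8] — 3 songs in the same relative order in both. Since dp[5][8] = 3, nothing longer is possible.

3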